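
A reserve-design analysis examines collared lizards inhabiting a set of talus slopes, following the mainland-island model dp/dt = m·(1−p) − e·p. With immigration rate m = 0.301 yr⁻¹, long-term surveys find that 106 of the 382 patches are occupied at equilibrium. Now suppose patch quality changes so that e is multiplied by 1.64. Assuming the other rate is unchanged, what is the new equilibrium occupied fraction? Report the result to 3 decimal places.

0.190

Observed p* = 106/382 = 0.27749.
Balance m(1−p*) = e·p* gives e = m(1−p*)/p* = 0.301×0.72251/0.27749 = 0.78372.
New p* = m/(m+e) = 0.30100/(0.30100+1.28530) = 0.18975.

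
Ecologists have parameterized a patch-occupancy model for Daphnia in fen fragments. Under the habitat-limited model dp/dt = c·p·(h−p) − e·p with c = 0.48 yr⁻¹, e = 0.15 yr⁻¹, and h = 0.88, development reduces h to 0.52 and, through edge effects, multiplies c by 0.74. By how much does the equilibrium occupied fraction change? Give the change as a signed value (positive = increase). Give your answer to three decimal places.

Before: p* = h − e/c = 0.88 − 0.15/0.48 = 0.88 − 0.3125 = 0.5675.
After: c = 0.3552, e = 0.15, h = 0.52; p* = 0.52 − 0.15/0.3552 = 0.0977.
Δp* = 0.0977 − 0.5675 = -0.4698.

-0.470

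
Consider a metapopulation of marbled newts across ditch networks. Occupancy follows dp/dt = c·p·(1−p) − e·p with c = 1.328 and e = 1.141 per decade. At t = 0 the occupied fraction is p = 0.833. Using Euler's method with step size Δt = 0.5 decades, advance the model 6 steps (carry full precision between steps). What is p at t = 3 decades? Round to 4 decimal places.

0.2309

Update rule: p ← p + [c·p·(1−p) − e·p]·Δt with Δt = 0.5.
  1  |  dp/dt·Δt = -0.382857  |  p_1 = 0.450143
  2  |  dp/dt·Δt = -0.092457  |  p_2 = 0.357686
  3  |  dp/dt·Δt = -0.051508  |  p_3 = 0.306178
  4  |  dp/dt·Δt = -0.033619  |  p_4 = 0.272559
  5  |  dp/dt·Δt = -0.023843  |  p_5 = 0.248716
  6  |  dp/dt·Δt = -0.017820  |  p_6 = 0.230896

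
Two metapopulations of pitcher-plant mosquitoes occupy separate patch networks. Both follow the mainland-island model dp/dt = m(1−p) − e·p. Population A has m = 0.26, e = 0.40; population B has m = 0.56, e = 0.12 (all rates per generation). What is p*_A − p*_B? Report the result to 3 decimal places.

-0.430

A: p*_A = m/(m+e) = 0.26/0.6600 = 0.3939.
B: p*_B = 0.56/0.6800 = 0.8235.
p*_A − p*_B = 0.3939 − 0.8235 = -0.4296.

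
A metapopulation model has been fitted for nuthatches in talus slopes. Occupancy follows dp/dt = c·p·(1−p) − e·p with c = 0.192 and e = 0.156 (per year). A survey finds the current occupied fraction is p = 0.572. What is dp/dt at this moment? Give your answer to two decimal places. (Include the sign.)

-0.04

Colonization term: c·p·(1−p) = 0.192×0.572×0.4280 = 0.04700.
Extinction term: e·p = 0.08923.
dp/dt = 0.04700 − 0.08923 = -0.04223.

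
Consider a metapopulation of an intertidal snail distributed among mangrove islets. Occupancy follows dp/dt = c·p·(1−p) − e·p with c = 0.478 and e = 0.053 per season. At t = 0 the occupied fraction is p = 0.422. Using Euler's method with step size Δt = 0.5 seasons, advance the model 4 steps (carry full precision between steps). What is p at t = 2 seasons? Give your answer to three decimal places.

0.606

Update rule: p ← p + [c·p·(1−p) − e·p]·Δt with Δt = 0.5.
t = 0.5: p = 0.42200 + (+0.04711) = 0.46911
t = 1: p = 0.46911 + (+0.04709) = 0.51620
t = 1.5: p = 0.51620 + (+0.04601) = 0.56221
t = 2: p = 0.56221 + (+0.04393) = 0.60614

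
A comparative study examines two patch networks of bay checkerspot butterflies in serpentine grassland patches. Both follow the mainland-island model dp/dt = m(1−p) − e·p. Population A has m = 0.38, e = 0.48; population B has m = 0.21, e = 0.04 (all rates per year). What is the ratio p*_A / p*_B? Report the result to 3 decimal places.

A: p*_A = m/(m+e) = 0.38/0.8600 = 0.4419.
B: p*_B = 0.21/0.2500 = 0.8400.
p*_A / p*_B = 0.4419/0.8400 = 0.5260.

0.526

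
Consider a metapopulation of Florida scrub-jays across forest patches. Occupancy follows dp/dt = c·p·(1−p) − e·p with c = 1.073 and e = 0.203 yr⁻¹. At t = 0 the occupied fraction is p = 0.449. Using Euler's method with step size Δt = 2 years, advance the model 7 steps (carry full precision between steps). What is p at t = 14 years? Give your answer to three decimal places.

Update rule: p ← p + [c·p·(1−p) − e·p]·Δt with Δt = 2.
step 1: Δp = +0.34862, p = 0.79762
step 2: Δp = +0.02257, p = 0.82020
step 3: Δp = -0.01652, p = 0.80368
step 4: Δp = +0.01230, p = 0.81598
step 5: Δp = -0.00905, p = 0.80693
step 6: Δp = +0.00672, p = 0.81365
step 7: Δp = -0.00496, p = 0.80869

0.809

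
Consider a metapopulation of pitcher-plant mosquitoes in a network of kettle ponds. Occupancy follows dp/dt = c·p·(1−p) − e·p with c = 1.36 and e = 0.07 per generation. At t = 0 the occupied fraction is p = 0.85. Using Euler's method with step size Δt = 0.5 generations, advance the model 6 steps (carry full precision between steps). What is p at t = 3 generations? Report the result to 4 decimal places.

Update rule: p ← p + [c·p·(1−p) − e·p]·Δt with Δt = 0.5.
t = 0.5: p = 0.85000 + (+0.05695) = 0.90695
t = 1: p = 0.90695 + (+0.02564) = 0.93259
t = 1.5: p = 0.93259 + (+0.01011) = 0.94270
t = 2: p = 0.94270 + (+0.00374) = 0.94644
t = 2.5: p = 0.94644 + (+0.00135) = 0.94778
t = 3: p = 0.94778 + (+0.00048) = 0.94826

0.9483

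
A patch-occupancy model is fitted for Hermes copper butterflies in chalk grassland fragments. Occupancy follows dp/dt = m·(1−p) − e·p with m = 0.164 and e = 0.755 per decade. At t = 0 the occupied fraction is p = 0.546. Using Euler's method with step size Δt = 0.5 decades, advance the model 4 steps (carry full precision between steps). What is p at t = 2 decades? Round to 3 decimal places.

Update rule: p ← p + [m·(1−p) − e·p]·Δt with Δt = 0.5.
t = 0.5: p = 0.54600 + (-0.16889) = 0.37711
t = 1: p = 0.37711 + (-0.09128) = 0.28583
t = 1.5: p = 0.28583 + (-0.04934) = 0.23649
t = 2: p = 0.23649 + (-0.02667) = 0.20982

0.210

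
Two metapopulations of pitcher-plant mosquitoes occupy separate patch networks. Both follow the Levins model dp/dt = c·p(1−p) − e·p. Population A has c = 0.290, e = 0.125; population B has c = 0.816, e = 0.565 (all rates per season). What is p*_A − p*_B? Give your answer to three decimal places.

0.261

A: p*_A = 1 − 0.125/0.290 = 0.5690.
B: p*_B = 1 − 0.565/0.816 = 0.3076.
p*_A − p*_B = 0.5690 − 0.3076 = 0.2614.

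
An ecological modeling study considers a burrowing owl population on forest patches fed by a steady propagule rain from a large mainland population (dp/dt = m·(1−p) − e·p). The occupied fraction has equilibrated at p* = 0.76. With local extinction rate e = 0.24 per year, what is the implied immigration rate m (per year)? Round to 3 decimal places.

0.760

At equilibrium m(1−p*) = e·p*, so m = e·p*/(1−p*).
m = 0.24 × 0.76 / 0.2400 = 0.1824/0.2400 = 0.7600.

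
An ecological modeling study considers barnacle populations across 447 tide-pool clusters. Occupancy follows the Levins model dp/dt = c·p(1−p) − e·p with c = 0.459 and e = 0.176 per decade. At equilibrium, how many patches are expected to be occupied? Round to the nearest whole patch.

p* = 1 − e/c = 1 − 0.176/0.459 = 0.6166.
Expected occupied patches = N × p* = 447 × 0.6166 = 275.60 ≈ 276.

276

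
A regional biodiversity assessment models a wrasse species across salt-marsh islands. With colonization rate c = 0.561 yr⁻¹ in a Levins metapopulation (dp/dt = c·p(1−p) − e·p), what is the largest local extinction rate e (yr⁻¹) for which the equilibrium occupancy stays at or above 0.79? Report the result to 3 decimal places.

1 − e/c ≥ 0.79 ⇒ e ≤ c(1 − 0.79) = 0.561 × 0.2100.
e_max = 0.1178.

0.118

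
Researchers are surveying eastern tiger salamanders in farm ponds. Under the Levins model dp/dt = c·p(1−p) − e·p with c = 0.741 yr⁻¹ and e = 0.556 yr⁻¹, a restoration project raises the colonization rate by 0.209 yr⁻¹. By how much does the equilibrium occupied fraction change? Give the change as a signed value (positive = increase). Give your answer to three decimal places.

0.165

Before: p* = 1 − 0.556/0.741 = 0.2497.
After the change, c = 0.95, e = 0.556, so p* = 1 − 0.556/0.95 = 0.4147.
Δp* = 0.4147 − 0.2497 = +0.1651.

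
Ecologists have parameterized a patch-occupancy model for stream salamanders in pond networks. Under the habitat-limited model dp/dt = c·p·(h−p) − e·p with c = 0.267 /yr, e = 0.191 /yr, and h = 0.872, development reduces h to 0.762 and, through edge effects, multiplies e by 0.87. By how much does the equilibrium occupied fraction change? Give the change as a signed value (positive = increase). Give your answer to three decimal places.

Before: p* = h − e/c = 0.872 − 0.191/0.267 = 0.872 − 0.7154 = 0.1566.
After: c = 0.267, e = 0.16617, h = 0.762; p* = 0.762 − 0.16617/0.267 = 0.1396.
Δp* = 0.1396 − 0.1566 = -0.0170.

-0.017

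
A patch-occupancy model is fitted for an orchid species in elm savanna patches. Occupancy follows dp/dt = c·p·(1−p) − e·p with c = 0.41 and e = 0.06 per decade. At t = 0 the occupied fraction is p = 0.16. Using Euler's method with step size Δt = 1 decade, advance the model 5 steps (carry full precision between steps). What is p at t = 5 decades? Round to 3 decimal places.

Update rule: p ← p + [c·p·(1−p) − e·p]·Δt with Δt = 1.
t = 1: p = 0.16000 + (+0.04550) = 0.20550
t = 2: p = 0.20550 + (+0.05461) = 0.26012
t = 3: p = 0.26012 + (+0.06330) = 0.32342
t = 4: p = 0.32342 + (+0.07031) = 0.39373
t = 5: p = 0.39373 + (+0.07425) = 0.46797

0.468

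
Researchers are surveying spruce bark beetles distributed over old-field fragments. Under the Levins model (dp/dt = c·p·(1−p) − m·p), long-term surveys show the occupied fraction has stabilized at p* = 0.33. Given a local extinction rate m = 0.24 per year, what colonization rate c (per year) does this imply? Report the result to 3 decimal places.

At equilibrium c(1−p*) = m, so c = m/(1−p*).
c = 0.24/(1 − 0.33) = 0.24/0.6700 = 0.3582.

0.358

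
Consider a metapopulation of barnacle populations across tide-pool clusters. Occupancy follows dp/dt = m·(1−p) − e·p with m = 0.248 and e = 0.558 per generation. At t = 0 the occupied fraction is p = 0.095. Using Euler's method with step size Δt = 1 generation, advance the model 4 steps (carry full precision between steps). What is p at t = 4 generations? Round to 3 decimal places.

0.307

Update rule: p ← p + [m·(1−p) − e·p]·Δt with Δt = 1.
step 1: Δp = +0.17143, p = 0.26643
step 2: Δp = +0.03326, p = 0.29969
step 3: Δp = +0.00645, p = 0.30614
step 4: Δp = +0.00125, p = 0.30739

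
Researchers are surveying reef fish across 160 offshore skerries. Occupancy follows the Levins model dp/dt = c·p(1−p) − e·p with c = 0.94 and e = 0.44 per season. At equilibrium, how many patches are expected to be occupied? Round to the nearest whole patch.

p* = 1 − e/c = 1 − 0.44/0.94 = 0.5319.
Expected occupied patches = N × p* = 160 × 0.5319 = 85.11 ≈ 85.

85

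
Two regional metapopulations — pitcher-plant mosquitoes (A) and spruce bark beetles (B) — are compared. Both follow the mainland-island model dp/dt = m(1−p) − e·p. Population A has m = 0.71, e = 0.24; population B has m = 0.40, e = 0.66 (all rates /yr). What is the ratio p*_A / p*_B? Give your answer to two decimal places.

A: p*_A = m/(m+e) = 0.71/0.9500 = 0.7474.
B: p*_B = 0.40/1.0600 = 0.3774.
p*_A / p*_B = 0.7474/0.3774 = 1.9805.

1.98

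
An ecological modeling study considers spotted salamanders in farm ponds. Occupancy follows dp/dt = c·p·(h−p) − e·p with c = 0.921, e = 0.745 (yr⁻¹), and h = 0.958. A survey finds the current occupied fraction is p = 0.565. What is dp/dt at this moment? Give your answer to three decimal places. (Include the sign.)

-0.216

Colonization term: c·p·(h−p) = 0.921×0.565×0.3930 = 0.20450.
Extinction term: e·p = 0.42092.
dp/dt = 0.20450 − 0.42092 = -0.21642.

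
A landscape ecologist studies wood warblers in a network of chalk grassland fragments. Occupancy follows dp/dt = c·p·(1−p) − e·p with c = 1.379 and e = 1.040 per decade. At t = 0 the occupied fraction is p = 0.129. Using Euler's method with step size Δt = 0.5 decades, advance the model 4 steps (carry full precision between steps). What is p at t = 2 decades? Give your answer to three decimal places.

0.169

Update rule: p ← p + [c·p·(1−p) − e·p]·Δt with Δt = 0.5.
  1  |  dp/dt·Δt = +0.010392  |  p_1 = 0.139392
  2  |  dp/dt·Δt = +0.010230  |  p_2 = 0.149621
  3  |  dp/dt·Δt = +0.009925  |  p_3 = 0.159547
  4  |  dp/dt·Δt = +0.009492  |  p_4 = 0.169039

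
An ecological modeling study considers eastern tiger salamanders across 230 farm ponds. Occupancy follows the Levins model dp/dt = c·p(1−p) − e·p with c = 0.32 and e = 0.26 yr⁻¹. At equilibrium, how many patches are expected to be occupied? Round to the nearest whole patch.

p* = 1 − e/c = 1 − 0.26/0.32 = 0.1875.
Expected occupied patches = N × p* = 230 × 0.1875 = 43.12 ≈ 43.

43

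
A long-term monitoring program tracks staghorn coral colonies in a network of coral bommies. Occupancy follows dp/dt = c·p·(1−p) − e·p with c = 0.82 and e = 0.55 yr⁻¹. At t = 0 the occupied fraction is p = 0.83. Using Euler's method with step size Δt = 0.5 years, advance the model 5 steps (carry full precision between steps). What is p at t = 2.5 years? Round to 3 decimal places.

0.447

Update rule: p ← p + [c·p·(1−p) − e·p]·Δt with Δt = 0.5.
step 1: Δp = -0.17040, p = 0.65960
step 2: Δp = -0.08933, p = 0.57027
step 3: Δp = -0.05635, p = 0.51392
step 4: Δp = -0.03891, p = 0.47501
step 5: Δp = -0.02838, p = 0.44663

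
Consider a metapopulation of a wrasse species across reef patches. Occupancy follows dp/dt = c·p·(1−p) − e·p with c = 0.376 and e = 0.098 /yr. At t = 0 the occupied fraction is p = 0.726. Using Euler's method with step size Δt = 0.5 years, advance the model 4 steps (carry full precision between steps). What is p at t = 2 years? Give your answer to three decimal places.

Update rule: p ← p + [c·p·(1−p) − e·p]·Δt with Δt = 0.5.
p: 0.72600 → 0.72782  (Δp = +0.00182)
p: 0.72782 → 0.72940  (Δp = +0.00158)
p: 0.72940 → 0.73077  (Δp = +0.00137)
p: 0.73077 → 0.73195  (Δp = +0.00118)

0.732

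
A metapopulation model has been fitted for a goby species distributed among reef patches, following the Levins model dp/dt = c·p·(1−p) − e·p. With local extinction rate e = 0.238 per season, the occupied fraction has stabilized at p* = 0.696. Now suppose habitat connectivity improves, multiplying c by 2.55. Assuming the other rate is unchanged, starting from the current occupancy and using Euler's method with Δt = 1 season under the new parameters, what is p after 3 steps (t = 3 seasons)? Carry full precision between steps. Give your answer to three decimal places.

Balance c(1−p*) = e gives c = e/(1 − 0.69600) = 0.238/0.30400 = 0.78289.
Starting from p₀ = 0.69600; update p ← p + (dp/dt)·Δt with the new parameters.
p: 0.69600 → 0.95275  (Δp = +0.25675)
p: 0.95275 → 0.81586  (Δp = -0.13689)
p: 0.81586 → 0.92161  (Δp = +0.10574)

0.922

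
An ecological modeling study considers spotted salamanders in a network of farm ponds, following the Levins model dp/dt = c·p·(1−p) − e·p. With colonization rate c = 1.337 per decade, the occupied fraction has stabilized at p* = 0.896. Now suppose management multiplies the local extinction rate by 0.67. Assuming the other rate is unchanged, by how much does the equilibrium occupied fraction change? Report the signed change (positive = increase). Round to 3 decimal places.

0.034

Balance c(1−p*) = e gives e = 1.337×(1 − 0.89600) = 0.13905.
New p* = 1 − e/c = 1 − 0.09316/1.33700 = 0.93032.
Δp* = 0.93032 − 0.89600 = +0.03432.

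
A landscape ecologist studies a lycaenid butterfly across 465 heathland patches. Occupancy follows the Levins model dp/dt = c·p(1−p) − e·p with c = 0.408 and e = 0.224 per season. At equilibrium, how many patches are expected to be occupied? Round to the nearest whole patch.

210

p* = 1 − e/c = 1 − 0.224/0.408 = 0.4510.
Expected occupied patches = N × p* = 465 × 0.4510 = 209.71 ≈ 210.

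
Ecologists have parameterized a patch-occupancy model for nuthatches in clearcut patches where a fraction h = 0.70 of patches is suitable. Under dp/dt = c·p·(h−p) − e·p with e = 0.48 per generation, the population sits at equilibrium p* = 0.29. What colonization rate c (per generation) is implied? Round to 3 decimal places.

At equilibrium c(h−p*) = e, so c = e/(h−p*).
c = 0.48/(0.70 − 0.29) = 0.48/0.4100 = 1.1707.

1.171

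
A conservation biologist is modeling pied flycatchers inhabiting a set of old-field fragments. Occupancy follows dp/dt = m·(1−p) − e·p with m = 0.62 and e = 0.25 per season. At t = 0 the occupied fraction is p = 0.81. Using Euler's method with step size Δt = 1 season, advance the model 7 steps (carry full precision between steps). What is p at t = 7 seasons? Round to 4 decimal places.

0.7126

Update rule: p ← p + [m·(1−p) − e·p]·Δt with Δt = 1.
p: 0.81000 → 0.72530  (Δp = -0.08470)
p: 0.72530 → 0.71429  (Δp = -0.01101)
p: 0.71429 → 0.71286  (Δp = -0.00143)
p: 0.71286 → 0.71267  (Δp = -0.00019)
p: 0.71267 → 0.71265  (Δp = -0.00002)
p: 0.71265 → 0.71264  (Δp = -0.00000)
p: 0.71264 → 0.71264  (Δp = -0.00000)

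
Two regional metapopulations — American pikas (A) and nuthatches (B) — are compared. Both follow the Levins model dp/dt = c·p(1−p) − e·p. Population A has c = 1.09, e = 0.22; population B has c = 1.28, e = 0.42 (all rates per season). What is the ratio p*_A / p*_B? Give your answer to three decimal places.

1.188

A: p*_A = 1 − 0.22/1.09 = 0.7982.
B: p*_B = 1 − 0.42/1.28 = 0.6719.
p*_A / p*_B = 0.7982/0.6719 = 1.1880.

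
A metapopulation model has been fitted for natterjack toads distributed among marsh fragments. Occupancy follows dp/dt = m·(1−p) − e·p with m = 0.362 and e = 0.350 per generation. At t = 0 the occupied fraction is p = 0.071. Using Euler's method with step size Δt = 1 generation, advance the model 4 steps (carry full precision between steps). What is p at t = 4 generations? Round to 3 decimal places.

0.505

Update rule: p ← p + [m·(1−p) − e·p]·Δt with Δt = 1.
  1  |  dp/dt·Δt = +0.311448  |  p_1 = 0.382448
  2  |  dp/dt·Δt = +0.089697  |  p_2 = 0.472145
  3  |  dp/dt·Δt = +0.025833  |  p_3 = 0.497978
  4  |  dp/dt·Δt = +0.007440  |  p_4 = 0.505418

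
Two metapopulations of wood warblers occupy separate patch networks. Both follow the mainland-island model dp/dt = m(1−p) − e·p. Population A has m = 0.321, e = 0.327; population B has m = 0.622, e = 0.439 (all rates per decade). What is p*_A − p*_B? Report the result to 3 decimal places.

A: p*_A = m/(m+e) = 0.321/0.6480 = 0.4954.
B: p*_B = 0.622/1.0610 = 0.5862.
p*_A − p*_B = 0.4954 − 0.5862 = -0.0909.

-0.091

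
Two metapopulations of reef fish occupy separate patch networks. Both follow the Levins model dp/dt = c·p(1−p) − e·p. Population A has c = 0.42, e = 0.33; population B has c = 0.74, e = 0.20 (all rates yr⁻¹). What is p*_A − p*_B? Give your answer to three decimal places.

-0.515

A: p*_A = 1 − 0.33/0.42 = 0.2143.
B: p*_B = 1 − 0.20/0.74 = 0.7297.
p*_A − p*_B = 0.2143 − 0.7297 = -0.5154.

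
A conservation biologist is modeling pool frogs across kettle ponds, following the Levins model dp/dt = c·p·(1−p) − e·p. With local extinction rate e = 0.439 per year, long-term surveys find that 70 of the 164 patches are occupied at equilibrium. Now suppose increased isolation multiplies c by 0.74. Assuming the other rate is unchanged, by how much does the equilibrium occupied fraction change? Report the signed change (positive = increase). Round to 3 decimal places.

Observed p* = 70/164 = 0.42683.
Balance c(1−p*) = e gives c = e/(1 − 0.42683) = 0.439/0.57317 = 0.76592.
New p* = 1 − e/c = 1 − 0.43900/0.56678 = 0.22545.
Δp* = 0.22545 − 0.42683 = -0.20138.

-0.201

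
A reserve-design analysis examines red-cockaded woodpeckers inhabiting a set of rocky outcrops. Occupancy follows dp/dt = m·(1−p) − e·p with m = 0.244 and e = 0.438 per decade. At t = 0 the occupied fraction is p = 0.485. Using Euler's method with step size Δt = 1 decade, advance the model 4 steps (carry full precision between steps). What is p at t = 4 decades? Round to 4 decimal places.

Update rule: p ← p + [m·(1−p) − e·p]·Δt with Δt = 1.
step 1: Δp = -0.08677, p = 0.39823
step 2: Δp = -0.02759, p = 0.37064
step 3: Δp = -0.00877, p = 0.36186
step 4: Δp = -0.00279, p = 0.35907

0.3591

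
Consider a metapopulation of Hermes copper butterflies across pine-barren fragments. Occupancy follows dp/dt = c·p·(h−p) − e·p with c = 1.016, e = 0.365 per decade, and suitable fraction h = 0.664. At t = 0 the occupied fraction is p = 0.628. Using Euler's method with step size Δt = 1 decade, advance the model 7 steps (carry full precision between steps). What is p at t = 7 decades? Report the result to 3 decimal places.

Update rule: p ← p + [c·p·(h−p) − e·p]·Δt with Δt = 1.
step 1: Δp = -0.20625, p = 0.42175
step 2: Δp = -0.05013, p = 0.37161
step 3: Δp = -0.02525, p = 0.34637
step 4: Δp = -0.01465, p = 0.33172
step 5: Δp = -0.00909, p = 0.32263
step 6: Δp = -0.00586, p = 0.31677
step 7: Δp = -0.00387, p = 0.31290

0.313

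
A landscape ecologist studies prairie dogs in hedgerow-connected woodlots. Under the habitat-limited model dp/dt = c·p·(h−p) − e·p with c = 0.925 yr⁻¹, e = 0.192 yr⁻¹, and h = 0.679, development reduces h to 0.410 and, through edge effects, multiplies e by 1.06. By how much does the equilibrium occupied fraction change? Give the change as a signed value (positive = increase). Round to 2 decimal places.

Before: p* = h − e/c = 0.679 − 0.192/0.925 = 0.679 − 0.2076 = 0.4714.
After: c = 0.925, e = 0.20352, h = 0.410; p* = 0.410 − 0.20352/0.925 = 0.1900.
Δp* = 0.1900 − 0.4714 = -0.2815.

-0.28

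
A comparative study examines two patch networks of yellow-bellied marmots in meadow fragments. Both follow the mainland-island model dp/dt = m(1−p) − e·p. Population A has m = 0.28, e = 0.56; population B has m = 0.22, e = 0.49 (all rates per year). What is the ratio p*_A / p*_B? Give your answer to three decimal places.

A: p*_A = m/(m+e) = 0.28/0.8400 = 0.3333.
B: p*_B = 0.22/0.7100 = 0.3099.
p*_A / p*_B = 0.3333/0.3099 = 1.0758.

1.076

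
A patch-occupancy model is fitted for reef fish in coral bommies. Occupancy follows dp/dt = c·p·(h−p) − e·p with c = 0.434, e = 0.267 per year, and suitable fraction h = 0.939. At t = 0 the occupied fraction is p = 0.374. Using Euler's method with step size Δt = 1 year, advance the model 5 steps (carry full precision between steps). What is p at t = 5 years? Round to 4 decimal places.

0.3452

Update rule: p ← p + [c·p·(h−p) − e·p]·Δt with Δt = 1.
step 1: Δp = -0.00815, p = 0.36585
step 2: Δp = -0.00668, p = 0.35917
step 3: Δp = -0.00552, p = 0.35366
step 4: Δp = -0.00458, p = 0.34907
step 5: Δp = -0.00383, p = 0.34524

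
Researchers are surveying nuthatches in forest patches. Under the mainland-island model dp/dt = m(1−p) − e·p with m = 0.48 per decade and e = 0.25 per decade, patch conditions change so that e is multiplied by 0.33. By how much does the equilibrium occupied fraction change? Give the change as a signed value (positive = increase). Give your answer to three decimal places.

0.196

Before: p* = 0.48/(0.48+0.25) = 0.6575.
After: m = 0.48, e = 0.0825; p* = 0.48/0.5625 = 0.8533.
Δp* = 0.8533 − 0.6575 = +0.1958.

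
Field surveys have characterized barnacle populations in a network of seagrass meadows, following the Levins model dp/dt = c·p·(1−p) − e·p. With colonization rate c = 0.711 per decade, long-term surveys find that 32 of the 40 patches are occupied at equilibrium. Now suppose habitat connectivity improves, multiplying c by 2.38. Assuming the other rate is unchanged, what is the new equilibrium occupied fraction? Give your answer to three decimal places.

0.916

Observed p* = 32/40 = 0.80000.
Balance c(1−p*) = e gives e = 0.711×(1 − 0.80000) = 0.14220.
New p* = 1 − e/c = 1 − 0.14220/1.69218 = 0.91597.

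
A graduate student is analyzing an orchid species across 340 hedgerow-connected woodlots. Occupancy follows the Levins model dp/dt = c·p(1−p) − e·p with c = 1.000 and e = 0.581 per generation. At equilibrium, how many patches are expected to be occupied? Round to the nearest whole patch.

142

p* = 1 − e/c = 1 − 0.581/1.000 = 0.4190.
Expected occupied patches = N × p* = 340 × 0.4190 = 142.46 ≈ 142.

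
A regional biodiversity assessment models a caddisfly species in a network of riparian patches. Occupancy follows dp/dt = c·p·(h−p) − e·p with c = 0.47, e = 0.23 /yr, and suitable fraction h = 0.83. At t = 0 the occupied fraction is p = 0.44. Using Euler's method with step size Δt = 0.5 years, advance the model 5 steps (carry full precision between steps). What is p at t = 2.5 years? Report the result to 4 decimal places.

Update rule: p ← p + [c·p·(h−p) − e·p]·Δt with Δt = 0.5.
t = 0.5: p = 0.44000 + (-0.01027) = 0.42973
t = 1: p = 0.42973 + (-0.00900) = 0.42073
t = 1.5: p = 0.42073 + (-0.00792) = 0.41281
t = 2: p = 0.41281 + (-0.00700) = 0.40581
t = 2.5: p = 0.40581 + (-0.00622) = 0.39959

0.3996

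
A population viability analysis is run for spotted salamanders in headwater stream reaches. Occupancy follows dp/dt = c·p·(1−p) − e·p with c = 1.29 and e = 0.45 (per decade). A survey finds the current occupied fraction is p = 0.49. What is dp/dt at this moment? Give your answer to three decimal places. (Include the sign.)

0.102

Colonization term: c·p·(1−p) = 1.29×0.49×0.5100 = 0.32237.
Extinction term: e·p = 0.22050.
dp/dt = 0.32237 − 0.22050 = 0.10187.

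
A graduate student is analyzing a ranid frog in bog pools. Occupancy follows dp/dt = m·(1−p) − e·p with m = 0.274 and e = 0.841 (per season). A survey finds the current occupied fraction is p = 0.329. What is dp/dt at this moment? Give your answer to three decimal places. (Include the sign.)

Colonization term: m·(1−p) = 0.274×0.6710 = 0.18385.
Extinction term: e·p = 0.27669.
dp/dt = 0.18385 − 0.27669 = -0.09284.

-0.093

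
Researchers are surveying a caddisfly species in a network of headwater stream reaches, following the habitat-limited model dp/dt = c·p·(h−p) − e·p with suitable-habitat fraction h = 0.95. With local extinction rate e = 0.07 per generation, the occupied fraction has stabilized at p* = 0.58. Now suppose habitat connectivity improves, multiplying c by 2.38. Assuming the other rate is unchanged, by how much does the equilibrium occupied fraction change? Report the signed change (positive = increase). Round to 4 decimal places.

Balance c(h−p*) = e gives c = e/(0.95 − 0.58000) = 0.07/0.37000 = 0.18919.
New p* = 0.95 − e/c = 0.95 − 0.07000/0.45027 = 0.79454.
Δp* = 0.79454 − 0.58000 = +0.21454.

0.2145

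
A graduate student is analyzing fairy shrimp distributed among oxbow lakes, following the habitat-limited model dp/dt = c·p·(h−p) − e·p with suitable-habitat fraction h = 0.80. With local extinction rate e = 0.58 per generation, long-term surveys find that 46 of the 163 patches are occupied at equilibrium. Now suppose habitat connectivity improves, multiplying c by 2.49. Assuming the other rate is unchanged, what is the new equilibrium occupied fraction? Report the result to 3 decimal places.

Observed p* = 46/163 = 0.28221.
Balance c(h−p*) = e gives c = e/(0.8 − 0.28221) = 0.58/0.51779 = 1.12015.
New p* = 0.8 − e/c = 0.8 − 0.58000/2.78917 = 0.59205.

0.592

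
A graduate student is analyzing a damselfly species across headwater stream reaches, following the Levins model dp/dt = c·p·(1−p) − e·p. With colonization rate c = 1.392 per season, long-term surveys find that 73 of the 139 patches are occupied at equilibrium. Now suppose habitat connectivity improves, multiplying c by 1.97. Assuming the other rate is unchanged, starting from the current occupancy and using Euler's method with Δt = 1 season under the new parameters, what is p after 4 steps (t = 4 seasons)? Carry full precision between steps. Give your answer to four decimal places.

0.6271

Observed p* = 73/139 = 0.52518.
Balance c(1−p*) = e gives e = 1.392×(1 − 0.52518) = 0.66095.
Starting from p₀ = 0.52518; update p ← p + (dp/dt)·Δt with the new parameters.
  1  |  dp/dt·Δt = +0.336704  |  p_1 = 0.861884
  2  |  dp/dt·Δt = -0.243225  |  p_2 = 0.618659
  3  |  dp/dt·Δt = +0.238047  |  p_3 = 0.856706
  4  |  dp/dt·Δt = -0.229600  |  p_4 = 0.627106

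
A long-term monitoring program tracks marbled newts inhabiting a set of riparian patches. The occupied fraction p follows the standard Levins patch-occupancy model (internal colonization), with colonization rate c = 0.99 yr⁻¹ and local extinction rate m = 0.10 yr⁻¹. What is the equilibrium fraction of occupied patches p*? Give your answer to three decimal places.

0.899

At equilibrium, colonization balances extinction: c·p*·(1−p*) = m·p*.
So p* = 1 − m/c = 1 − 0.10/0.99 = 1 − 0.1010 = 0.8990.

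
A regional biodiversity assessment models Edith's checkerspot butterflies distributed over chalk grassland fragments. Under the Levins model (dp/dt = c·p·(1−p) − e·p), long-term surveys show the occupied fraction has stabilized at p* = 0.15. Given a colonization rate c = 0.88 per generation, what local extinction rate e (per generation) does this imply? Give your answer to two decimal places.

0.75

At equilibrium c(1−p*) = e.
e = 0.88 × (1 − 0.15) = 0.88 × 0.8500 = 0.7480.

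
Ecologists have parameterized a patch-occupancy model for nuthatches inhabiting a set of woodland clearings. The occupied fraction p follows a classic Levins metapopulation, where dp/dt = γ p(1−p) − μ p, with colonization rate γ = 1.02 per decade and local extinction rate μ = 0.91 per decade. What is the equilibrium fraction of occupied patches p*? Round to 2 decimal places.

At equilibrium, colonization balances extinction: γ·p*·(1−p*) = μ·p*.
So p* = 1 − μ/γ = 1 − 0.91/1.02 = 1 − 0.8922 = 0.1078.

0.11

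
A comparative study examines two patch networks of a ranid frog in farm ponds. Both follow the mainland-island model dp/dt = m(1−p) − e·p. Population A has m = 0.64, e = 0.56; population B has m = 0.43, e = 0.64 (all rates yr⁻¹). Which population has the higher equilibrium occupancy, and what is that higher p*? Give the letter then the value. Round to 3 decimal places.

A, 0.533

A: p*_A = m/(m+e) = 0.64/1.2000 = 0.5333.
B: p*_B = 0.43/1.0700 = 0.4019.
A is higher at 0.5333.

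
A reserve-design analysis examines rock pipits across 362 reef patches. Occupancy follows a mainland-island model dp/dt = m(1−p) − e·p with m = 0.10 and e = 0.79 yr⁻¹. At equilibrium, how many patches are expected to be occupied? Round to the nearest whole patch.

p* = m/(m+e) = 0.10/0.8900 = 0.1124.
Expected occupied patches = N × p* = 362 × 0.1124 = 40.67 ≈ 41.

41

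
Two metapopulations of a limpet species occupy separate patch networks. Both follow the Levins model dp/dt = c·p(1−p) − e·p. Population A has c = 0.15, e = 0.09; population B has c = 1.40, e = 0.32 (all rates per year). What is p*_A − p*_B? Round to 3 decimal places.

A: p*_A = 1 − 0.09/0.15 = 0.4000.
B: p*_B = 1 − 0.32/1.40 = 0.7714.
p*_A − p*_B = 0.4000 − 0.7714 = -0.3714.

-0.371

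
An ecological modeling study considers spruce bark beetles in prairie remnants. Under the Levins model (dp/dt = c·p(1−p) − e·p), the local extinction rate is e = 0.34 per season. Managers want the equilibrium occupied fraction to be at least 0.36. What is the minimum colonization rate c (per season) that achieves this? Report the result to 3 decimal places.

0.531

p* = 1 − e/c ≥ 0.36 requires e/c ≤ 0.6400, i.e. c ≥ e/0.6400.
c_min = 0.34/0.6400 = 0.5312.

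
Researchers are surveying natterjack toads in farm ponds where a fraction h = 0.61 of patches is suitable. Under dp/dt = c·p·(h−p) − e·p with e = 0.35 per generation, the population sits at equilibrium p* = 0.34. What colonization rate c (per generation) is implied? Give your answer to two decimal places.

1.30

At equilibrium c(h−p*) = e, so c = e/(h−p*).
c = 0.35/(0.61 − 0.34) = 0.35/0.2700 = 1.2963.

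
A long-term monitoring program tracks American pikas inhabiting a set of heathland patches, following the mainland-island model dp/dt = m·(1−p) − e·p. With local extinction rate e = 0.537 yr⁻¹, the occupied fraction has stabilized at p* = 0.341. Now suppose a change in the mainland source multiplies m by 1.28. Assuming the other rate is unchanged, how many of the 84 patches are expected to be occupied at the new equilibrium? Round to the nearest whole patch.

Balance m(1−p*) = e·p* gives m = e·p*/(1−p*) = 0.537×0.34100/0.65900 = 0.27787.
New p* = m/(m+e) = 0.35567/(0.35567+0.53700) = 0.39843.
Expected occupied = 84 × 0.39843 = 33.47 ≈ 33.

33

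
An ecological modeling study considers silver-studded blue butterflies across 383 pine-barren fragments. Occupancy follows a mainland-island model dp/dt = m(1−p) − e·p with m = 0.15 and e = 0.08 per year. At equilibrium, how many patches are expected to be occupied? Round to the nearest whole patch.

p* = m/(m+e) = 0.15/0.2300 = 0.6522.
Expected occupied patches = N × p* = 383 × 0.6522 = 249.78 ≈ 250.

250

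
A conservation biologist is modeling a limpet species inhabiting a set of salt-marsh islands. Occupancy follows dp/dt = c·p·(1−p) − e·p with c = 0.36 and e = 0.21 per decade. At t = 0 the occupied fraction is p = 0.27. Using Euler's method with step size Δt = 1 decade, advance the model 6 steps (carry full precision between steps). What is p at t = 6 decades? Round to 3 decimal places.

0.343

Update rule: p ← p + [c·p·(1−p) − e·p]·Δt with Δt = 1.
p: 0.27000 → 0.28426  (Δp = +0.01426)
p: 0.28426 → 0.29781  (Δp = +0.01355)
p: 0.29781 → 0.31055  (Δp = +0.01274)
p: 0.31055 → 0.32241  (Δp = +0.01186)
p: 0.32241 → 0.33335  (Δp = +0.01094)
p: 0.33335 → 0.34335  (Δp = +0.01000)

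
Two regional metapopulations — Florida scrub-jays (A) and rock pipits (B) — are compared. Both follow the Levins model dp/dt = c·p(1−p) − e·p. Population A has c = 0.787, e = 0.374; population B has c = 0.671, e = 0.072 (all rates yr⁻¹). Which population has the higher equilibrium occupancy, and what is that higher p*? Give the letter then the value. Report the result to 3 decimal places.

A: p*_A = 1 − 0.374/0.787 = 0.5248.
B: p*_B = 1 − 0.072/0.671 = 0.8927.
B is higher at 0.8927.

B, 0.893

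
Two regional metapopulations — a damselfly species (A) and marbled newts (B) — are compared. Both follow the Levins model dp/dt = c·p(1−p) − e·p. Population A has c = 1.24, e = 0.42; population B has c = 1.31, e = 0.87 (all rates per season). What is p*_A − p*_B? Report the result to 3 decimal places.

0.325

A: p*_A = 1 − 0.42/1.24 = 0.6613.
B: p*_B = 1 − 0.87/1.31 = 0.3359.
p*_A − p*_B = 0.6613 − 0.3359 = 0.3254.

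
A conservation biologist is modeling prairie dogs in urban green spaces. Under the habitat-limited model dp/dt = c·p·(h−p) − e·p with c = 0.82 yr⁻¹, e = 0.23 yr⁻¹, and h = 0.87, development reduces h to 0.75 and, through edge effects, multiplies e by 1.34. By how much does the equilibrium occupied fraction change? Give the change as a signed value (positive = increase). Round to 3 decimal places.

Before: p* = h − e/c = 0.87 − 0.23/0.82 = 0.87 − 0.2805 = 0.5895.
After: c = 0.82, e = 0.3082, h = 0.75; p* = 0.75 − 0.3082/0.82 = 0.3741.
Δp* = 0.3741 − 0.5895 = -0.2154.

-0.215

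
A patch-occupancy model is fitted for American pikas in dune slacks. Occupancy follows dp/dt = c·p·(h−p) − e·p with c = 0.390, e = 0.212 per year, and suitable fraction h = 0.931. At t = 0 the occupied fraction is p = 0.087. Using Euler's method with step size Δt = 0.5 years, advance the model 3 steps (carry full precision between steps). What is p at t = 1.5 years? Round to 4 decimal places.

Update rule: p ← p + [c·p·(h−p) − e·p]·Δt with Δt = 0.5.
t = 0.5: p = 0.08700 + (+0.00510) = 0.09210
t = 1: p = 0.09210 + (+0.00530) = 0.09740
t = 1.5: p = 0.09740 + (+0.00551) = 0.10291

0.1029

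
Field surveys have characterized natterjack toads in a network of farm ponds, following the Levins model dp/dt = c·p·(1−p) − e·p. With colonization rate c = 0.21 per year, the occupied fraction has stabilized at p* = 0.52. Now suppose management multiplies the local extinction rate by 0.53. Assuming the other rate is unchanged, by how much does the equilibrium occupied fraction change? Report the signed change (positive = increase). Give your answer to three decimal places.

Balance c(1−p*) = e gives e = 0.21×(1 − 0.52000) = 0.10080.
New p* = 1 − e/c = 1 − 0.05342/0.21000 = 0.74562.
Δp* = 0.74562 − 0.52000 = +0.22562.

0.226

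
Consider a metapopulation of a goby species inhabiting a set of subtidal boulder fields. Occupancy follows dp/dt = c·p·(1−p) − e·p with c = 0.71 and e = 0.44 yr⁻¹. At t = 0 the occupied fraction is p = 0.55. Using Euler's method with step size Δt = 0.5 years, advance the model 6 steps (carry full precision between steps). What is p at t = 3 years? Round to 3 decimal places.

Update rule: p ← p + [c·p·(1−p) − e·p]·Δt with Δt = 0.5.
p: 0.55000 → 0.51686  (Δp = -0.03314)
p: 0.51686 → 0.49180  (Δp = -0.02506)
p: 0.49180 → 0.47233  (Δp = -0.01947)
p: 0.47233 → 0.45690  (Δp = -0.01543)
p: 0.45690 → 0.44447  (Δp = -0.01243)
p: 0.44447 → 0.43434  (Δp = -0.01013)

0.434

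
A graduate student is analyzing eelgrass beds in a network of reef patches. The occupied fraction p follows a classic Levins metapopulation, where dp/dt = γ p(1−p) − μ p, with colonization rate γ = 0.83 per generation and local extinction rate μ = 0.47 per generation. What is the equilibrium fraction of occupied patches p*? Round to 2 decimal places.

0.43

Setting dp/dt = 0 and dividing through by p* gives γ·(1−p*) = μ.
So p* = 1 − μ/γ = 1 − 0.47/0.83 = 1 − 0.5663 = 0.4337.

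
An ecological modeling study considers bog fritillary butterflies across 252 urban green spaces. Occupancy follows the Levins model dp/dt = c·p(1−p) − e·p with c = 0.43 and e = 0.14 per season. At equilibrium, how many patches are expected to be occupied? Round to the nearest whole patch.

170

p* = 1 − e/c = 1 − 0.14/0.43 = 0.6744.
Expected occupied patches = N × p* = 252 × 0.6744 = 169.95 ≈ 170.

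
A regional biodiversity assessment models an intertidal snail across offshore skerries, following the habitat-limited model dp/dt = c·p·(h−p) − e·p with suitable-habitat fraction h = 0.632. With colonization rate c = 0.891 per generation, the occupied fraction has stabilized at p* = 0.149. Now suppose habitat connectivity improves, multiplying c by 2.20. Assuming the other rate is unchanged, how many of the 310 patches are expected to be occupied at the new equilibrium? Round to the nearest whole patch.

Balance c(h−p*) = e gives e = 0.891×(0.632 − 0.14900) = 0.43035.
New p* = 0.632 − e/c = 0.632 − 0.43035/1.96020 = 0.41246.
Expected occupied = 310 × 0.41246 = 127.86 ≈ 128.

128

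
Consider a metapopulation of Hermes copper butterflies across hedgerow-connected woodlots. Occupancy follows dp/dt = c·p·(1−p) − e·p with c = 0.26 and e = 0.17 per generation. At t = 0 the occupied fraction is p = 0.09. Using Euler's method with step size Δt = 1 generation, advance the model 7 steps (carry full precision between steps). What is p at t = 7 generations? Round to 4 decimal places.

0.1368

Update rule: p ← p + [c·p·(1−p) − e·p]·Δt with Δt = 1.
p: 0.09000 → 0.09599  (Δp = +0.00599)
p: 0.09599 → 0.10224  (Δp = +0.00624)
p: 0.10224 → 0.10872  (Δp = +0.00648)
p: 0.10872 → 0.11543  (Δp = +0.00671)
p: 0.11543 → 0.12236  (Δp = +0.00692)
p: 0.12236 → 0.12948  (Δp = +0.00712)
p: 0.12948 → 0.13677  (Δp = +0.00729)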